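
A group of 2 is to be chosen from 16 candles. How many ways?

C(16,2) = 16!/(2! x (16-2)!).

Final answer: C(16,2) = 120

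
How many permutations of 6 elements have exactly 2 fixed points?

Choose which 2 elements are fixed: C(6,2) = 15.
Derange the remaining 4 using D(j) = (j-1)(D(j-1) + D(j-2)), D(0)=1, D(1)=0: D(2)=1, D(3)=2, D(4)=9.
Total: 15 x 9.

Final answer: C(6,2) D(4) = 135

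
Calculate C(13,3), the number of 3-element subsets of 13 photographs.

C(13,3) = 13!/(3! x (13-3)!).

Final answer: C(13,3) = 286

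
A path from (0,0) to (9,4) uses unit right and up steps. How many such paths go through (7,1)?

Paths (0,0)->(7,1): C(8,1) = 8.
Paths (7,1)->(9,4): C(5,3) = 10.
By multiplication principle: 8 x 10.

Final answer: 80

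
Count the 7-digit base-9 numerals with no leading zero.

These are the integers in [9^6, 9^7), so the count is 9^7 - 9^6 = 8 x 9^6.

Final answer: 4251528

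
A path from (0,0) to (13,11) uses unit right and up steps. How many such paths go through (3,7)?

Paths (0,0)->(3,7): C(10,7) = 120.
Paths (3,7)->(13,11): C(14,4) = 1001.
By multiplication principle: 120 x 1001.

Final answer: 120120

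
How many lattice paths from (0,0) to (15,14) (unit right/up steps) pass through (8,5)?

Paths (0,0)->(8,5): C(13,5) = 1287.
Paths (8,5)->(15,14): C(16,9) = 11440.
By multiplication principle: 1287 x 11440.

Final answer: 14723280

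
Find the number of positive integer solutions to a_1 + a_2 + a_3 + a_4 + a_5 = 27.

Substitute a'_i = a_i - 1 (so a'_i >= 0). Then sum a'_i = 27 - 5 = 22.
Stars and bars: C(22+5-1, 5-1) = C(26,4).

Final answer: C(26,4) = 14950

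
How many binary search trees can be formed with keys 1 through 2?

This is counted by the nth Catalan number C_n. Here n = 2.
C_n = (2n)!/(n!(n+1)!), so C_{2} = 4!/(2! x 3!) = C(4,2)/3 = 6/3.

Final answer: C_{2} = 2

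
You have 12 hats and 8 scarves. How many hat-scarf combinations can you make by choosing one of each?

By the multiplication principle: 12 x 8.

Final answer: 96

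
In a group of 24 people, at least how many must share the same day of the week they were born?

There are 7 possible values for day of the week they were born. With 24 people and 7 categories, by pigeonhole: ceiling(24/7).

Final answer: 4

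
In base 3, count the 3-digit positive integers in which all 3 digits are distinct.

First digit: 2 (nonzero). Second: 2 (not first). Third: 1, etc.
Total: 2 x 2 x 1.

Final answer: 4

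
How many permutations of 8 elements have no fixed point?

Derangements satisfy D(n) = (n-1)(D(n-1) + D(n-2)), starting from D(0)=1, D(1)=0.
Building up: D(2)=1, D(3)=2, D(4)=9, D(5)=44, D(6)=265, D(7)=1854.
D(8) = 7 x (D(7) + D(6)) = 7 x (1854 + 265).

Final answer: D(8) = 14833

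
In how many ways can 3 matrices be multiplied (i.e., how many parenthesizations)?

The structures are counted by the Catalan number C_n. Here n = 3 - 1 = 2.
C_n = (2n)!/(n!(n+1)!), so C_{2} = 4!/(2! x 3!) = C(4,2)/3 = 6/3.

Final answer: C_{2} = 2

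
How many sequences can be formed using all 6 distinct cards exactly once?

The number of ways to arrange 6 distinct objects is 6!.

Final answer: 6! = 720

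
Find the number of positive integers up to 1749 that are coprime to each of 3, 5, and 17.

|div by 3|=583, |div by 5|=349, |div by 17|=102.
|div by 3&5|=116, |div by 3&17|=34, |div by 5&17|=20, |div by all|=6.
By inclusion-exclusion, divisible by at least one: 583+349+102-116-34-20+6 = 870.
Not divisible by any: 1749 - 870.

Final answer: 879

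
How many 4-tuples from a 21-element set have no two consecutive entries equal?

First character: 21 choices. Each subsequent: 20 choices (must differ from the previous one).
Total: 21 x 20^3.

Final answer: 21 x 20^{3} = 168000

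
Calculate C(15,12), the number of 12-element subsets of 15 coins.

C(15,12) = 15!/(12! x 3!).

Final answer: \binom{15}{12} = 455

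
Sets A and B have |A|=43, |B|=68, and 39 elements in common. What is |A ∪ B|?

|A union B| = |A| + |B| - |A intersect B| = 43 + 68 - 39.

Final answer: 72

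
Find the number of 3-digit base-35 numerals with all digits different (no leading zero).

First digit: 34 (nonzero). Second: 34 (not first). Third: 33, etc.
Total: 34 x 34 x 33.

Final answer: 38148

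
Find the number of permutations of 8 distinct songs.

The number of ways to arrange 8 distinct objects is 8!.

Final answer: 8! = 40320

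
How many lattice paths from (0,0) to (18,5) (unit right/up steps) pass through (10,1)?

Paths (0,0)->(10,1): C(11,1) = 11.
Paths (10,1)->(18,5): C(12,4) = 495.
By multiplication principle: 11 x 495.

Final answer: 5445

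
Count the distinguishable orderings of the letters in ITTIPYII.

Letters (I:4, P:1, T:2, Y:1). Total letters: 8.
Permutations = 8!/(4! x 2!).

Final answer: 840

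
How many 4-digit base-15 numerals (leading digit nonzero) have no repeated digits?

First digit: 14 (nonzero). Second: 14 (not first). Third: 13, etc.
Total: 14 x 14 x 13 x 12.

Final answer: 30576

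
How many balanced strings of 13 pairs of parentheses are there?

The structures are counted by the Catalan number C_n. Here n = 13 (pairs).
C_n = (2n)!/(n!(n+1)!), so C_{13} = 26!/(13! x 14!) = C(26,13)/14 = 10400600/14.

Final answer: C_{13} = 742900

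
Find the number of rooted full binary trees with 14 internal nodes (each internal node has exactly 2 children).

This is a standard Catalan-number count: the answer is C_n. Here n = 14.
C_n = C(2n,n)/(n+1), so C_{14} = C(28,14)/15 = 40116600/15.

Final answer: C_{14} = 2674440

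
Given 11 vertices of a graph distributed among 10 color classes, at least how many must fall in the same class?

By pigeonhole with 11 objects and 10 categories: ceiling(11/10).

Final answer: 2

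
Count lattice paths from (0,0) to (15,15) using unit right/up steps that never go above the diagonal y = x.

Total monotonic paths to (15,15): C(30,15) = 155117520.
Reflecting each bad path at its first crossing gives a bijection with paths to (14,16): C(30,16) = 145422675.
Valid Dyck paths: 155117520 - 145422675.
(These counts are the Catalan numbers.)

Final answer: C_{15} = 9694845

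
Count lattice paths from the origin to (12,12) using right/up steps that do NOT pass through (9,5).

Total paths to (12,12): C(24,12) = 2704156.
Paths through (9,5): C(14,5) x C(10,7) = 240240.
Avoiding (9,5): 2704156 - 240240.

Final answer: 2463916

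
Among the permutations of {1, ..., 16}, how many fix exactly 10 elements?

Choose which 10 elements are fixed: C(16,10) = 8008.
Derange the remaining 6 using D(j) = (j-1)(D(j-1) + D(j-2)), D(0)=1, D(1)=0: D(2)=1, D(3)=2, D(4)=9, D(5)=44, D(6)=265.
Total: 8008 x 265.

Final answer: C(16,10) D(6) = 2122120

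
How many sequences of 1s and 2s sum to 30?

Let f(n) be the number of climbs. Removing the last move (1 or 2 steps) gives f(n) = f(n-1) + f(n-2); base cases f(1)=1, f(2)=2.
Computing successive values: f(1)=1, f(2)=2, f(3)=3, f(4)=5, f(5)=8, f(6)=13, f(7)=21, f(8)=34, f(9)=55, f(10)=89, f(11)=144, f(12)=233, f(13)=377, f(14)=610, f(15)=987, f(16)=1597, f(17)=2584, f(18)=4181, f(19)=6765, f(20)=10946, f(21)=17711, f(22)=28657, f(23)=46368, f(24)=75025, f(25)=121393, f(26)=196418, f(27)=317811, f(28)=514229, f(29)=832040, f(30)=1346269.

Final answer: 1346269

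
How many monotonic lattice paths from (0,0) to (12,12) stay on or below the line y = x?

Total monotonic paths to (12,12): C(24,12) = 2704156.
Reflecting each bad path at its first crossing gives a bijection with paths to (11,13): C(24,13) = 2496144.
Valid Dyck paths: 2704156 - 2496144.
(Equivalently, C_{12} = C(24,12)/13 = 2704156/13.)

Final answer: C_{12} = 208012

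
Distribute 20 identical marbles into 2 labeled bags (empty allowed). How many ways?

Stars and bars: C(n+k-1, k-1) = C(21,1).

Final answer: C(21,1) = 21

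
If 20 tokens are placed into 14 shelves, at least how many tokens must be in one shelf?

By the pigeonhole principle: ceiling(20/14).

Final answer: 2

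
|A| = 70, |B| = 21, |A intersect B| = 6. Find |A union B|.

|A union B| = |A| + |B| - |A intersect B| = 70 + 21 - 6.

Final answer: 85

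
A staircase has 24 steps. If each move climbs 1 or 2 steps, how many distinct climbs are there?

Let f(n) count the ways. The last step is size 1 or 2, so f(n) = f(n-1) + f(n-2) with f(1)=1, f(2)=2.
Computing successive values: f(1)=1, f(2)=2, f(3)=3, f(4)=5, f(5)=8, f(6)=13, f(7)=21, f(8)=34, f(9)=55, f(10)=89, f(11)=144, f(12)=233, f(13)=377, f(14)=610, f(15)=987, f(16)=1597, f(17)=2584, f(18)=4181, f(19)=6765, f(20)=10946, f(21)=17711, f(22)=28657, f(23)=46368, f(24)=75025.

Final answer: 75025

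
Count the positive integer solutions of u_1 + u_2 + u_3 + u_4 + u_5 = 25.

Substitute u'_i = u_i - 1 (so u'_i >= 0). Then sum u'_i = 25 - 5 = 20.
Stars and bars: C(20+5-1, 5-1) = C(24,4).

Final answer: C(24,4) = 10626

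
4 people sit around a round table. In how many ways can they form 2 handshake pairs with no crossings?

This is counted by the nth Catalan number C_n. Here n = 4/2 = 2.
C_n = C(2n,n) - C(2n,n+1), so C_{2} = C(4,2) - C(4,3) = 6 - 4.

Final answer: C_{2} = 2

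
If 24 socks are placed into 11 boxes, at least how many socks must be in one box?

By the pigeonhole principle: ceiling(24/11).

Final answer: 3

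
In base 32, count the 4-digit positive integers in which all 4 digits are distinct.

First digit: 31 (nonzero). Second: 31 (not first). Third: 30, etc.
Total: 31 x 31 x 30 x 29.

Final answer: 836070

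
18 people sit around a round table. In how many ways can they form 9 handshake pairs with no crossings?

This is a standard Catalan-number count: the answer is C_n. Here n = 18/2 = 9.
C_n = (2n)!/(n!(n+1)!), so C_{9} = 18!/(9! x 10!) = C(18,9)/10 = 48620/10.

Final answer: C_{9} = 4862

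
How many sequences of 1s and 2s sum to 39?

Let f(n) be the number of climbs. Removing the last move (1 or 2 steps) gives f(n) = f(n-1) + f(n-2); base cases f(1)=1, f(2)=2.
Iterating the recurrence: f(1)=1, f(2)=2, f(3)=3, f(4)=5, f(5)=8, f(6)=13, f(7)=21, f(8)=34, f(9)=55, f(10)=89, f(11)=144, f(12)=233, f(13)=377, f(14)=610, f(15)=987, f(16)=1597, f(17)=2584, f(18)=4181, f(19)=6765, f(20)=10946, f(21)=17711, f(22)=28657, f(23)=46368, f(24)=75025, f(25)=121393, f(26)=196418, f(27)=317811, f(28)=514229, f(29)=832040, f(30)=1346269, f(31)=2178309, f(32)=3524578, f(33)=5702887, f(34)=9227465, f(35)=14930352, f(36)=24157817, f(37)=39088169, f(38)=63245986, f(39)=102334155.

Final answer: 102334155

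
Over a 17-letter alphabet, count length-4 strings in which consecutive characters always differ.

Let g(n) count such strings. g(1) = 17, and each valid string of length n-1 extends in 16 ways (any symbol but the last), so g(n) = 16 g(n-1).
Total: g(4) = 17 x 16^3.

Final answer: 17 x 16^{3} = 69632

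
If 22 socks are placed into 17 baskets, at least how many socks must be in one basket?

By the pigeonhole principle: ceiling(22/17).

Final answer: 2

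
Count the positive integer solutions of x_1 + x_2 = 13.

Substitute x'_i = x_i - 1 (so x'_i >= 0). Then sum x'_i = 13 - 2 = 11.
Stars and bars: C(11+2-1, 2-1) = C(12,1).

Final answer: C(12,1) = 12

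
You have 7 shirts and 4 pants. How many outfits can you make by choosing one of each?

By the multiplication principle: 7 x 4.

Final answer: 28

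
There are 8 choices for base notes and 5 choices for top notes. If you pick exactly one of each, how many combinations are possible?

By the multiplication principle: 8 x 5.

Final answer: 40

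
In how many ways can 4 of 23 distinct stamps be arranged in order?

P(23,4) = 23!/(23-4)! = 23!/19!.

Final answer: P(23,4) = 212520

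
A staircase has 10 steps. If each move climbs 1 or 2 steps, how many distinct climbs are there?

Let f(n) be the number of climbs. Removing the last move (1 or 2 steps) gives f(n) = f(n-1) + f(n-2); base cases f(1)=1, f(2)=2.
Building up term by term: f(1)=1, f(2)=2, f(3)=3, f(4)=5, f(5)=8, f(6)=13, f(7)=21, f(8)=34, f(9)=55, f(10)=89.

Final answer: 89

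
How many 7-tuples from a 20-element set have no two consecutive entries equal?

Let g(n) count such strings. g(1) = 20, and each valid string of length n-1 extends in 19 ways (any symbol but the last), so g(n) = 19 g(n-1).
Total: g(7) = 20 x 19^6.

Final answer: 20 x 19^{6} = 940917620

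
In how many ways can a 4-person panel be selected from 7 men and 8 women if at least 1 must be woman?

Sum over valid woman counts:
C(8,1)C(7,3) = 280
C(8,2)C(7,2) = 588
C(8,3)C(7,1) = 392
C(8,4)C(7,0) = 70
Total: 280 + 588 + 392 + 70.

Final answer: 1330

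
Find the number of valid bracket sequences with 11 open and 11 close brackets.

This is counted by the nth Catalan number C_n. Here n = 11 (pairs).
Using C_0 = 1 and C_(k+1) = C_k x 2(2k+1)/(k+2), build up term by term: C_1=1, C_2=2, C_3=5, C_4=14, C_5=42, C_6=132, C_7=429, C_8=1430, C_9=4862, C_10=16796, C_11=58786.

Final answer: C_{11} = 58786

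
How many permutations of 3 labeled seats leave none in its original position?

Use the recurrence D(n) = (n-1)(D(n-1) + D(n-2)) with D(0)=1, D(1)=0.
D(2) = 1 x (0 + 1) = 1
D(3) = 2 x (D(2) + D(1)) = 2 x (1 + 0)

Final answer: D(3) = 2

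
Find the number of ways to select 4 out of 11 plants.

C(11,4) = 11!/(4! x (11-4)!).

Final answer: C(11,4) = 330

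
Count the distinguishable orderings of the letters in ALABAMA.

Letters (A:4, B:1, L:1, M:1). Total letters: 7.
Permutations = 7!/(4!).

Final answer: 210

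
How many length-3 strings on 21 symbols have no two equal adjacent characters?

Let g(n) count such strings. g(1) = 21, and each valid string of length n-1 extends in 20 ways (any symbol but the last), so g(n) = 20 g(n-1).
Total: g(3) = 21 x 20^2.

Final answer: 21 x 20^{2} = 8400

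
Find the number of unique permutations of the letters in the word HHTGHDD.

Letters (D:2, G:1, H:3, T:1). Total letters: 7.
Permutations = 7!/(3! x 2!).

Final answer: 420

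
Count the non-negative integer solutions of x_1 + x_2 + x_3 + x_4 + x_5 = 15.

Stars and bars with 15 stars and 4 bars:
C(15+5-1, 5-1) = C(19,4).

Final answer: C(19,4) = 3876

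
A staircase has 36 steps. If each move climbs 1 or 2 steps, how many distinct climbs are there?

Condition on the final move: it is a 1-step (f(n-1) ways to get there) or a 2-step (f(n-2) ways), so f(n) = f(n-1) + f(n-2), with f(1)=1, f(2)=2.
Building up term by term: f(1)=1, f(2)=2, f(3)=3, f(4)=5, f(5)=8, f(6)=13, f(7)=21, f(8)=34, f(9)=55, f(10)=89, f(11)=144, f(12)=233, f(13)=377, f(14)=610, f(15)=987, f(16)=1597, f(17)=2584, f(18)=4181, f(19)=6765, f(20)=10946, f(21)=17711, f(22)=28657, f(23)=46368, f(24)=75025, f(25)=121393, f(26)=196418, f(27)=317811, f(28)=514229, f(29)=832040, f(30)=1346269, f(31)=2178309, f(32)=3524578, f(33)=5702887, f(34)=9227465, f(35)=14930352, f(36)=24157817.

Final answer: 24157817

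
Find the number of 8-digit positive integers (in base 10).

The leading digit cannot be 0 (9 options); the other 7 digits can be anything (10 options each).
Total: 9 x 10^7.

Final answer: 90000000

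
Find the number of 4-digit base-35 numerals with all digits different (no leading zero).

The leading digit has 34 choices (anything but zero); the next has 34 (anything but the first), then 33, and so on, one fewer each time.
Total: 34 x 34 x 33 x 32.

Final answer: 1220736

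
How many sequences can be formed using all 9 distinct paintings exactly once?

The number of ways to arrange 9 distinct objects is 9!.

Final answer: 9! = 362880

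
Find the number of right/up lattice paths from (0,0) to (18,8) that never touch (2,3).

Total paths to (18,8): C(26,8) = 1562275.
Paths through (2,3): C(5,3) x C(21,5) = 203490.
Avoiding (2,3): 1562275 - 203490.

Final answer: 1358785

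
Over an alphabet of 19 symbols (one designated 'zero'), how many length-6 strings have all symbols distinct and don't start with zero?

The leading digit has 18 choices (anything but zero); the next has 18 (anything but the first), then 17, and so on, one fewer each time.
Total: 18 x 18 x 17 x 16 x 15 x 14.

Final answer: 18506880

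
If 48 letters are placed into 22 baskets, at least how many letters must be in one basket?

By the pigeonhole principle: ceiling(48/22).

Final answer: 3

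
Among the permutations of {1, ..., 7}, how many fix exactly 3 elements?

Choose which 3 elements are fixed: C(7,3) = 35.
Derange the remaining 4 using D(j) = (j-1)(D(j-1) + D(j-2)), D(0)=1, D(1)=0: D(2)=1, D(3)=2, D(4)=9.
Total: 35 x 9.

Final answer: C(7,3) D(4) = 315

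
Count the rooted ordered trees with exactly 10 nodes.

This is a standard Catalan-number count: the answer is C_n. Here n = 10 - 1 = 9.
C_n = C(2n,n)/(n+1), so C_{9} = C(18,9)/10 = 48620/10.

Final answer: C_{9} = 4862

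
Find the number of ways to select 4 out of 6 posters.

C(6,4) = 6!/(4! x (6-4)!).

Final answer: C(6,4) = 15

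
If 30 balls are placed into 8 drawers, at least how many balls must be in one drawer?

By the pigeonhole principle: ceiling(30/8).

Final answer: 4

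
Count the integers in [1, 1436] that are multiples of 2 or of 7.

Multiples of 2: 718. Multiples of 7: 205. Of both (lcm=14): 102.
By inclusion-exclusion: 718 + 205 - 102.

Final answer: 821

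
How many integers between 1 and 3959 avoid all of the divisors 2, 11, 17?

|div by 2|=1979, |div by 11|=359, |div by 17|=232.
|div by 2&11|=179, |div by 2&17|=116, |div by 11&17|=21, |div by all|=10.
By inclusion-exclusion, divisible by at least one: 1979+359+232-179-116-21+10 = 2264.
Not divisible by any: 3959 - 2264.

Final answer: 1695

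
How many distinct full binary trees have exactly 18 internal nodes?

This is a standard Catalan-number count: the answer is C_n. Here n = 18.
C_n = C(2n,n)/(n+1), so C_{18} = C(36,18)/19 = 9075135300/19.

Final answer: C_{18} = 477638700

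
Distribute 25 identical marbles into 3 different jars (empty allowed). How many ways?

Stars and bars: C(n+k-1, k-1) = C(27,2).

Final answer: C(27,2) = 351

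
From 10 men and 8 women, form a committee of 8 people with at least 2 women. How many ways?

Sum over valid woman counts:
C(8,2)C(10,6) = 5880
C(8,3)C(10,5) = 14112
C(8,4)C(10,4) = 14700
C(8,5)C(10,3) = 6720
C(8,6)C(10,2) = 1260
C(8,7)C(10,1) = 80
C(8,8)C(10,0) = 1
Total: 5880 + 14112 + 14700 + 6720 + 1260 + 80 + 1.

Final answer: 42753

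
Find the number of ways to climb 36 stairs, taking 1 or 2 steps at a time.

Let f(n) count the ways. The last step is size 1 or 2, so f(n) = f(n-1) + f(n-2) with f(1)=1, f(2)=2.
Building up term by term: f(1)=1, f(2)=2, f(3)=3, f(4)=5, f(5)=8, f(6)=13, f(7)=21, f(8)=34, f(9)=55, f(10)=89, f(11)=144, f(12)=233, f(13)=377, f(14)=610, f(15)=987, f(16)=1597, f(17)=2584, f(18)=4181, f(19)=6765, f(20)=10946, f(21)=17711, f(22)=28657, f(23)=46368, f(24)=75025, f(25)=121393, f(26)=196418, f(27)=317811, f(28)=514229, f(29)=832040, f(30)=1346269, f(31)=2178309, f(32)=3524578, f(33)=5702887, f(34)=9227465, f(35)=14930352, f(36)=24157817.

Final answer: 24157817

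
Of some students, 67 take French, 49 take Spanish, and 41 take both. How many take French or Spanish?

|A union B| = |A| + |B| - |A intersect B| = 67 + 49 - 41.

Final answer: 75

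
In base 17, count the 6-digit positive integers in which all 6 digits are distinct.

First digit: 16 (nonzero). Second: 16 (not first). Third: 15, etc.
Total: 16 x 16 x 15 x 14 x 13 x 12.

Final answer: 8386560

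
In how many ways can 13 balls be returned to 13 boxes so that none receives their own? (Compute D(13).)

Derangements satisfy D(n) = (n-1)(D(n-1) + D(n-2)), starting from D(0)=1, D(1)=0.
D(2) = 1 x (0 + 1) = 1
D(3) = 2 x (1 + 0) = 2
D(4) = 3 x (2 + 1) = 9
D(5) = 4 x (9 + 2) = 44
D(6) = 5 x (44 + 9) = 265
D(7) = 6 x (265 + 44) = 1854
D(8) = 7 x (1854 + 265) = 14833
D(9) = 8 x (14833 + 1854) = 133496
D(10) = 9 x (133496 + 14833) = 1334961
D(11) = 10 x (1334961 + 133496) = 14684570
D(12) = 11 x (14684570 + 1334961) = 176214841
D(13) = 12 x (D(12) + D(11)) = 12 x (176214841 + 14684570)

Final answer: D(13) = 2290792932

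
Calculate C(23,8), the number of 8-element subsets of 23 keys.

C(23,8) = 23!/(8! x (23-8)!).

Final answer: C(23,8) = 490314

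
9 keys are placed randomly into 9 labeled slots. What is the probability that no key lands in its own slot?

D(n) = (n-1)(D(n-1) + D(n-2)), D(0)=1, D(1)=0.
Building up: D(2)=1, D(3)=2, D(4)=9, D(5)=44, D(6)=265, D(7)=1854, D(8)=14833, D(9)=133496.
Total arrangements: 9! = 362880.
Probability = D(9)/9! = 16687/45360.

Final answer: D(9)/9! = 133496/362880 = 0.367879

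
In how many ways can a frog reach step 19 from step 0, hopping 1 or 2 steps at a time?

Let f(n) count the ways. The last step is size 1 or 2, so f(n) = f(n-1) + f(n-2) with f(1)=1, f(2)=2.
Iterating the recurrence: f(1)=1, f(2)=2, f(3)=3, f(4)=5, f(5)=8, f(6)=13, f(7)=21, f(8)=34, f(9)=55, f(10)=89, f(11)=144, f(12)=233, f(13)=377, f(14)=610, f(15)=987, f(16)=1597, f(17)=2584, f(18)=4181, f(19)=6765.

Final answer: 6765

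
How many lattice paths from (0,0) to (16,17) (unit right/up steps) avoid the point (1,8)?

Total paths to (16,17): C(33,17) = 1166803110.
Paths through (1,8): C(9,8) x C(24,9) = 11767536.
Avoiding (1,8): 1166803110 - 11767536.

Final answer: 1155035574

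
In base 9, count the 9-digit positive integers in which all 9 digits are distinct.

First digit: 8 (nonzero). Second: 8 (not first). Third: 7, etc.
Total: 8 x 8 x 7 x 6 x 5 x 4 x 3 x 2 x 1.

Final answer: 322560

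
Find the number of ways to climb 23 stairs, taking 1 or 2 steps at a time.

Let f(n) count the ways. The last step is size 1 or 2, so f(n) = f(n-1) + f(n-2) with f(1)=1, f(2)=2.
Iterating the recurrence: f(1)=1, f(2)=2, f(3)=3, f(4)=5, f(5)=8, f(6)=13, f(7)=21, f(8)=34, f(9)=55, f(10)=89, f(11)=144, f(12)=233, f(13)=377, f(14)=610, f(15)=987, f(16)=1597, f(17)=2584, f(18)=4181, f(19)=6765, f(20)=10946, f(21)=17711, f(22)=28657, f(23)=46368.

Final answer: 46368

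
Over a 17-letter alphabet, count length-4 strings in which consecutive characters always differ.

Let g(n) count such strings. g(1) = 17, and each valid string of length n-1 extends in 16 ways (any symbol but the last), so g(n) = 16 g(n-1).
Total: g(4) = 17 x 16^3.

Final answer: 17 x 16^{3} = 69632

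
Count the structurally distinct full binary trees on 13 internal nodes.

The structures are counted by the Catalan number C_n. Here n = 13.
C_n = C(2n,n)/(n+1), so C_{13} = C(26,13)/14 = 10400600/14.

Final answer: C_{13} = 742900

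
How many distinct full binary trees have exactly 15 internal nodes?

This is counted by the nth Catalan number C_n. Here n = 15.
C_n = C(2n,n)/(n+1), so C_{15} = C(30,15)/16 = 155117520/16.

Final answer: C_{15} = 9694845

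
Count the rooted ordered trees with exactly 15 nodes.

This is counted by the nth Catalan number C_n. Here n = 15 - 1 = 14.
Using C_0 = 1 and C_(k+1) = C_k x 2(2k+1)/(k+2), build up term by term: C_1=1, C_2=2, C_3=5, C_4=14, C_5=42, C_6=132, C_7=429, C_8=1430, C_9=4862, C_10=16796, C_11=58786, C_12=208012, C_13=742900, C_14=2674440.

Final answer: C_{14} = 2674440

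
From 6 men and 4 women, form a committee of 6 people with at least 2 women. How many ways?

Sum over valid woman counts:
C(4,2)C(6,4) = 90
C(4,3)C(6,3) = 80
C(4,4)C(6,2) = 15
Total: 90 + 80 + 15.

Final answer: 185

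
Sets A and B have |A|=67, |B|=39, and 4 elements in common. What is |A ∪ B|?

|A union B| = |A| + |B| - |A intersect B| = 67 + 39 - 4.

Final answer: 102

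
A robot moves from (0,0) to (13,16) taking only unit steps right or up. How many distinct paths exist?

Each path has 13 right steps and 16 up steps in some order (29 steps total).
Choose which 16 of the 29 steps are up: C(29,16).

Final answer: C(29,16) = 67863915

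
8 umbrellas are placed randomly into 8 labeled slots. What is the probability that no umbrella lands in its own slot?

D(n) = (n-1)(D(n-1) + D(n-2)), D(0)=1, D(1)=0.
Building up: D(2)=1, D(3)=2, D(4)=9, D(5)=44, D(6)=265, D(7)=1854, D(8)=14833.
Total arrangements: 8! = 40320.
Probability = D(8)/8! = 2119/5760.

Final answer: D(8)/8! = 14833/40320 = 0.367882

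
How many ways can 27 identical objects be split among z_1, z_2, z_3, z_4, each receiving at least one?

Substitute z'_i = z_i - 1 (so z'_i >= 0). Then sum z'_i = 27 - 4 = 23.
Stars and bars: C(23+4-1, 4-1) = C(26,3).

Final answer: C(26,3) = 2600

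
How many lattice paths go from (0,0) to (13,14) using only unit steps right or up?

Each path has 13 right steps and 14 up steps in some order (27 steps total).
Choose which 14 of the 27 steps are up: C(27,14).

Final answer: C(27,14) = 20058300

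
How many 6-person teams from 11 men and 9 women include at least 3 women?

Sum over valid woman counts:
C(9,3)C(11,3) = 13860
C(9,4)C(11,2) = 6930
C(9,5)C(11,1) = 1386
C(9,6)C(11,0) = 84
Total: 13860 + 6930 + 1386 + 84.

Final answer: 22260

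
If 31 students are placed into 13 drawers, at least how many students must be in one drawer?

By the pigeonhole principle: ceiling(31/13).

Final answer: 3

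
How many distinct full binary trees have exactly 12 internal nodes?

This is counted by the nth Catalan number C_n. Here n = 12.
C_n = C(2n,n)/(n+1), so C_{12} = C(24,12)/13 = 2704156/13.

Final answer: C_{12} = 208012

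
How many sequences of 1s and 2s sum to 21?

Let f(n) count the ways. The last step is size 1 or 2, so f(n) = f(n-1) + f(n-2) with f(1)=1, f(2)=2.
Computing successive values: f(1)=1, f(2)=2, f(3)=3, f(4)=5, f(5)=8, f(6)=13, f(7)=21, f(8)=34, f(9)=55, f(10)=89, f(11)=144, f(12)=233, f(13)=377, f(14)=610, f(15)=987, f(16)=1597, f(17)=2584, f(18)=4181, f(19)=6765, f(20)=10946, f(21)=17711.

Final answer: 17711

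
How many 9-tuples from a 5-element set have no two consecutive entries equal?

Let g(n) count such strings. g(1) = 5, and each valid string of length n-1 extends in 4 ways (any symbol but the last), so g(n) = 4 g(n-1).
Total: g(9) = 5 x 4^8.

Final answer: 5 x 4^{8} = 327680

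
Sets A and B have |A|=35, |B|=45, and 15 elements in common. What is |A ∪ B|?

|A union B| = |A| + |B| - |A intersect B| = 35 + 45 - 15.

Final answer: 65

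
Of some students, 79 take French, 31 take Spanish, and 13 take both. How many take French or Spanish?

|A union B| = |A| + |B| - |A intersect B| = 79 + 31 - 13.

Final answer: 97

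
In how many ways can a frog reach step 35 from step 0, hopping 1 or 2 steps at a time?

Let f(n) count the ways. The last step is size 1 or 2, so f(n) = f(n-1) + f(n-2) with f(1)=1, f(2)=2.
Iterating the recurrence: f(1)=1, f(2)=2, f(3)=3, f(4)=5, f(5)=8, f(6)=13, f(7)=21, f(8)=34, f(9)=55, f(10)=89, f(11)=144, f(12)=233, f(13)=377, f(14)=610, f(15)=987, f(16)=1597, f(17)=2584, f(18)=4181, f(19)=6765, f(20)=10946, f(21)=17711, f(22)=28657, f(23)=46368, f(24)=75025, f(25)=121393, f(26)=196418, f(27)=317811, f(28)=514229, f(29)=832040, f(30)=1346269, f(31)=2178309, f(32)=3524578, f(33)=5702887, f(34)=9227465, f(35)=14930352.

Final answer: 14930352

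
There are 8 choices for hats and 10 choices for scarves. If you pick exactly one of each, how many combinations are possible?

By the multiplication principle: 8 x 10.

Final answer: 80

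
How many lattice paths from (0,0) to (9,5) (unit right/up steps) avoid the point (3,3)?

Total paths to (9,5): C(14,5) = 2002.
Paths through (3,3): C(6,3) x C(8,2) = 560.
Avoiding (3,3): 2002 - 560.

Final answer: 1442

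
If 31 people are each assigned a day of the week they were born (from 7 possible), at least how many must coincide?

There are 7 possible values for day of the week they were born. With 31 people and 7 categories, by pigeonhole: ceiling(31/7).

Final answer: 5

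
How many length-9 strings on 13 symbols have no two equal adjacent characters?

First character: 13 choices. Each subsequent: 12 choices (must differ from the previous one).
Total: 13 x 12^8.

Final answer: 13 x 12^{8} = 5589762048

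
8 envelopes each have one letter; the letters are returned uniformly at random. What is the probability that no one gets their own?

Derangements satisfy D(n) = (n-1)(D(n-1) + D(n-2)), starting from D(0)=1, D(1)=0.
Building up: D(2)=1, D(3)=2, D(4)=9, D(5)=44, D(6)=265, D(7)=1854, D(8)=14833.
Total arrangements: 8! = 40320.
Probability = D(8)/8! = 2119/5760.

Final answer: D(8)/8! = 14833/40320 = 0.367882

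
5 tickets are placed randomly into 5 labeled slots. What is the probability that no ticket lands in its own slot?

D(n) = (n-1)(D(n-1) + D(n-2)), D(0)=1, D(1)=0.
Building up: D(2)=1, D(3)=2, D(4)=9, D(5)=44.
Total arrangements: 5! = 120.
Probability = D(5)/5! = 11/30.

Final answer: D(5)/5! = 44/120 = 0.366667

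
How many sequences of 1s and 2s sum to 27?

Let f(n) be the number of climbs. Removing the last move (1 or 2 steps) gives f(n) = f(n-1) + f(n-2); base cases f(1)=1, f(2)=2.
Building up term by term: f(1)=1, f(2)=2, f(3)=3, f(4)=5, f(5)=8, f(6)=13, f(7)=21, f(8)=34, f(9)=55, f(10)=89, f(11)=144, f(12)=233, f(13)=377, f(14)=610, f(15)=987, f(16)=1597, f(17)=2584, f(18)=4181, f(19)=6765, f(20)=10946, f(21)=17711, f(22)=28657, f(23)=46368, f(24)=75025, f(25)=121393, f(26)=196418, f(27)=317811.

Final answer: 317811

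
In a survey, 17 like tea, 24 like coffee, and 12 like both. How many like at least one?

|A union B| = |A| + |B| - |A intersect B| = 17 + 24 - 12.

Final answer: 29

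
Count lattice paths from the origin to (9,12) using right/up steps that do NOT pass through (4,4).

Total paths to (9,12): C(21,12) = 293930.
Paths through (4,4): C(8,4) x C(13,8) = 90090.
Avoiding (4,4): 293930 - 90090.

Final answer: 203840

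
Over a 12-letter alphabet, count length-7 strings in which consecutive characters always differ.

First character: 12 choices. Each subsequent: 11 choices (must differ from the previous one).
Total: 12 x 11^6.

Final answer: 12 x 11^{6} = 21258732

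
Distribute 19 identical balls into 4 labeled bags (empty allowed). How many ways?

Stars and bars: C(n+k-1, k-1) = C(22,3).

Final answer: C(22,3) = 1540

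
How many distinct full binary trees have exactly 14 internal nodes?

The structures are counted by the Catalan number C_n. Here n = 14.
C_n = (2n)!/(n!(n+1)!), so C_{14} = 28!/(14! x 15!) = C(28,14)/15 = 40116600/15.

Final answer: C_{14} = 2674440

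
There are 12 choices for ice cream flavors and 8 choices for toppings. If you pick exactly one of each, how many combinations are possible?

By the multiplication principle: 12 x 8.

Final answer: 96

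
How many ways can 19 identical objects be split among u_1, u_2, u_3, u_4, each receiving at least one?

Substitute u'_i = u_i - 1 (so u'_i >= 0). Then sum u'_i = 19 - 4 = 15.
Stars and bars: C(15+4-1, 4-1) = C(18,3).

Final answer: C(18,3) = 816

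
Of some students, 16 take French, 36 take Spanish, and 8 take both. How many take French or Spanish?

|A union B| = |A| + |B| - |A intersect B| = 16 + 36 - 8.

Final answer: 44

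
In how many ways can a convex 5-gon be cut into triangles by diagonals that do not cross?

The structures are counted by the Catalan number C_n. Here n = 5 - 2 = 3.
C_n = C(2n,n) - C(2n,n+1), so C_{3} = C(6,3) - C(6,4) = 20 - 15.

Final answer: C_{3} = 5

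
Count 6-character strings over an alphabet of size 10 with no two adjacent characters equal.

First character: 10 choices. Each subsequent: 9 choices (must differ from the previous one).
Total: 10 x 9^5.

Final answer: 10 x 9^{5} = 590490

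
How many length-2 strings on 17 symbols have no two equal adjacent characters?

Let g(n) count such strings. g(1) = 17, and each valid string of length n-1 extends in 16 ways (any symbol but the last), so g(n) = 16 g(n-1).
Total: g(2) = 17 x 16^1.

Final answer: 17 x 16^{1} = 272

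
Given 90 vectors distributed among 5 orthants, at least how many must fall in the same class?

By pigeonhole with 90 objects and 5 categories: ceiling(90/5).

Final answer: 18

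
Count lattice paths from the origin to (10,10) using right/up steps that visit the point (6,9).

Paths (0,0)->(6,9): C(15,9) = 5005.
Paths (6,9)->(10,10): C(5,1) = 5.
By multiplication principle: 5005 x 5.

Final answer: 25025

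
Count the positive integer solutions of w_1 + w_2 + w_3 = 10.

Substitute w'_i = w_i - 1 (so w'_i >= 0). Then sum w'_i = 10 - 3 = 7.
Stars and bars: C(7+3-1, 3-1) = C(9,2).

Final answer: C(9,2) = 36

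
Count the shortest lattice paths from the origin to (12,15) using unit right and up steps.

Each path has 12 right steps and 15 up steps in some order (27 steps total).
Choose which 15 of the 27 steps are up: C(27,15).

Final answer: C(27,15) = 17383860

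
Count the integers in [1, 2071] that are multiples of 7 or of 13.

Multiples of 7: 295. Multiples of 13: 159. Of both (lcm=91): 22.
By inclusion-exclusion: 295 + 159 - 22.

Final answer: 432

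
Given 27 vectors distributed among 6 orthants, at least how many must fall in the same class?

By pigeonhole with 27 objects and 6 categories: ceiling(27/6).

Final answer: 5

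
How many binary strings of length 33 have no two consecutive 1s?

Classify by the final bit: ...0 gives a(n-1) strings, ...01 gives a(n-2) strings. Thus a(n) = a(n-1) + a(n-2) with a(1)=2, a(2)=3.
Computing successive values: a(1)=2, a(2)=3, a(3)=5, a(4)=8, a(5)=13, a(6)=21, a(7)=34, a(8)=55, a(9)=89, a(10)=144, a(11)=233, a(12)=377, a(13)=610, a(14)=987, a(15)=1597, a(16)=2584, a(17)=4181, a(18)=6765, a(19)=10946, a(20)=17711, a(21)=28657, a(22)=46368, a(23)=75025, a(24)=121393, a(25)=196418, a(26)=317811, a(27)=514229, a(28)=832040, a(29)=1346269, a(30)=2178309, a(31)=3524578, a(32)=5702887, a(33)=9227465.

Final answer: 9227465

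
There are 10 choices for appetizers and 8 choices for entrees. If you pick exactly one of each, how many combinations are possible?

By the multiplication principle: 10 x 8.

Final answer: 80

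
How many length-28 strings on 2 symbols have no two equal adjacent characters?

Let g(n) count such strings. g(1) = 2, and each valid string of length n-1 extends in 1 ways (any symbol but the last), so g(n) = 1 g(n-1).
Total: g(28) = 2 x 1^27.

Final answer: 2 x 1^{27} = 2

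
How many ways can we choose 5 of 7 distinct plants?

C(7,5) = 7!/(5! x (7-5)!).

Final answer: C(7,5) = 21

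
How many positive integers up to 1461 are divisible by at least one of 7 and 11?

Multiples of 7: 208. Multiples of 11: 132. Of both (lcm=77): 18.
By inclusion-exclusion: 208 + 132 - 18.

Final answer: 322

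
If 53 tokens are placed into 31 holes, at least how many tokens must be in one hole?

By the pigeonhole principle: ceiling(53/31).

Final answer: 2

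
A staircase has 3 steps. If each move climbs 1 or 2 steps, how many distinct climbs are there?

Let f(n) count the ways. The last step is size 1 or 2, so f(n) = f(n-1) + f(n-2) with f(1)=1, f(2)=2.
Iterating the recurrence: f(1)=1, f(2)=2, f(3)=3.

Final answer: 3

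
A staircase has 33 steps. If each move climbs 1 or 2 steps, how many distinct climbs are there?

Condition on the final move: it is a 1-step (f(n-1) ways to get there) or a 2-step (f(n-2) ways), so f(n) = f(n-1) + f(n-2), with f(1)=1, f(2)=2.
Computing successive values: f(1)=1, f(2)=2, f(3)=3, f(4)=5, f(5)=8, f(6)=13, f(7)=21, f(8)=34, f(9)=55, f(10)=89, f(11)=144, f(12)=233, f(13)=377, f(14)=610, f(15)=987, f(16)=1597, f(17)=2584, f(18)=4181, f(19)=6765, f(20)=10946, f(21)=17711, f(22)=28657, f(23)=46368, f(24)=75025, f(25)=121393, f(26)=196418, f(27)=317811, f(28)=514229, f(29)=832040, f(30)=1346269, f(31)=2178309, f(32)=3524578, f(33)=5702887.

Final answer: 5702887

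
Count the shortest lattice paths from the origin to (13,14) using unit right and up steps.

Each path has 13 right steps and 14 up steps in some order (27 steps total).
Choose which 14 of the 27 steps are up: C(27,14).

Final answer: C(27,14) = 20058300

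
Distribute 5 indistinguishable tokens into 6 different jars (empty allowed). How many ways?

Stars and bars: C(n+k-1, k-1) = C(10,5).

Final answer: C(10,5) = 252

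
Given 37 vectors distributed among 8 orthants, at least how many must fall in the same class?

By pigeonhole with 37 objects and 8 categories: ceiling(37/8).

Final answer: 5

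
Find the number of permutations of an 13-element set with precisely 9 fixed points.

Choose which 9 elements are fixed: C(13,9) = 715.
Derange the remaining 4 using D(j) = (j-1)(D(j-1) + D(j-2)), D(0)=1, D(1)=0: D(2)=1, D(3)=2, D(4)=9.
Total: 715 x 9.

Final answer: C(13,9) D(4) = 6435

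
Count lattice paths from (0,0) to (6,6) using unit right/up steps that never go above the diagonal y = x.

Total monotonic paths to (6,6): C(12,6) = 924.
Paths that cross above y=x (reflection bijection): C(12,7) = 792.
Valid Dyck paths: 924 - 792.
(Equivalently, C_{6} = C(12,6)/7 = 924/7.)

Final answer: C_{6} = 132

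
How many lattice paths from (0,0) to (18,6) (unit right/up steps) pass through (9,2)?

Paths (0,0)->(9,2): C(11,2) = 55.
Paths (9,2)->(18,6): C(13,4) = 715.
By multiplication principle: 55 x 715.

Final answer: 39325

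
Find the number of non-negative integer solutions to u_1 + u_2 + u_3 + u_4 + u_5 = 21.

Stars and bars with 21 stars and 4 bars:
C(21+5-1, 5-1) = C(25,4).

Final answer: C(25,4) = 12650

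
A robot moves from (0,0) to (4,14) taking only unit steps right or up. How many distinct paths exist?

Each path has 4 right steps and 14 up steps in some order (18 steps total).
Choose which 14 of the 18 steps are up: C(18,14).

Final answer: C(18,14) = 3060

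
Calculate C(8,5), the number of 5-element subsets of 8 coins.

C(8,5) = 8!/(5! x 3!).

Final answer: \binom{8}{5} = 56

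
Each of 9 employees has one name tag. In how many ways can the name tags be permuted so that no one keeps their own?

Derangements satisfy D(n) = (n-1)(D(n-1) + D(n-2)), starting from D(0)=1, D(1)=0.
D(2) = 1 x (0 + 1) = 1
D(3) = 2 x (1 + 0) = 2
D(4) = 3 x (2 + 1) = 9
D(5) = 4 x (9 + 2) = 44
D(6) = 5 x (44 + 9) = 265
D(7) = 6 x (265 + 44) = 1854
D(8) = 7 x (1854 + 265) = 14833
D(9) = 8 x (D(8) + D(7)) = 8 x (14833 + 1854)

Final answer: D(9) = 133496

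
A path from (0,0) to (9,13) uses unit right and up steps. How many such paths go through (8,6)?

Paths (0,0)->(8,6): C(14,6) = 3003.
Paths (8,6)->(9,13): C(8,7) = 8.
By multiplication principle: 3003 x 8.

Final answer: 24024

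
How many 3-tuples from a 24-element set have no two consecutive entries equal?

First character: 24 choices. Each subsequent: 23 choices (must differ from the previous one).
Total: 24 x 23^2.

Final answer: 24 x 23^{2} = 12696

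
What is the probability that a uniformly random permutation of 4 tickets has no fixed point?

Derangements satisfy D(n) = (n-1)(D(n-1) + D(n-2)), starting from D(0)=1, D(1)=0.
Building up: D(2)=1, D(3)=2, D(4)=9.
Total arrangements: 4! = 24.
Probability = D(4)/4! = 3/8.

Final answer: D(4)/4! = 9/24 = 0.375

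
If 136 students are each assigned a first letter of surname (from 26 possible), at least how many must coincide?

There are 26 possible values for first letter of surname. With 136 students and 26 categories, by pigeonhole: ceiling(136/26).

Final answer: 6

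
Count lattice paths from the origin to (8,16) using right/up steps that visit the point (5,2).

Paths (0,0)->(5,2): C(7,2) = 21.
Paths (5,2)->(8,16): C(17,14) = 680.
By multiplication principle: 21 x 680.

Final answer: 14280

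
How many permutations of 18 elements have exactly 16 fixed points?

Choose which 16 elements are fixed: C(18,16) = 153.
Derange the remaining 2 using D(j) = (j-1)(D(j-1) + D(j-2)), D(0)=1, D(1)=0: D(2)=1.
Total: 153 x 1.

Final answer: C(18,16) D(2) = 153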